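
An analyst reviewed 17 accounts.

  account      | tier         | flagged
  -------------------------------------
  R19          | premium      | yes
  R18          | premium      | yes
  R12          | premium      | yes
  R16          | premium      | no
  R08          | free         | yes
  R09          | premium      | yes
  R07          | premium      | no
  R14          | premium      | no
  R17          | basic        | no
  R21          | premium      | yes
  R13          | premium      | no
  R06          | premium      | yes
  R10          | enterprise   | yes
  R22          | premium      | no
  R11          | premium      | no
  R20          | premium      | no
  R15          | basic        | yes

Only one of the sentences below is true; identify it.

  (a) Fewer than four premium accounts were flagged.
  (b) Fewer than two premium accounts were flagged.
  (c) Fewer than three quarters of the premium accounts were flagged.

(c)

|A| = 13, |A ∩ B| = 6, |A ∖ B| = 7.
(a) requires |A ∩ B| < 4: false.
(b) requires |A ∩ B| < 2: false.
(c) requires |A ∩ B| / |A| < 3/4: true.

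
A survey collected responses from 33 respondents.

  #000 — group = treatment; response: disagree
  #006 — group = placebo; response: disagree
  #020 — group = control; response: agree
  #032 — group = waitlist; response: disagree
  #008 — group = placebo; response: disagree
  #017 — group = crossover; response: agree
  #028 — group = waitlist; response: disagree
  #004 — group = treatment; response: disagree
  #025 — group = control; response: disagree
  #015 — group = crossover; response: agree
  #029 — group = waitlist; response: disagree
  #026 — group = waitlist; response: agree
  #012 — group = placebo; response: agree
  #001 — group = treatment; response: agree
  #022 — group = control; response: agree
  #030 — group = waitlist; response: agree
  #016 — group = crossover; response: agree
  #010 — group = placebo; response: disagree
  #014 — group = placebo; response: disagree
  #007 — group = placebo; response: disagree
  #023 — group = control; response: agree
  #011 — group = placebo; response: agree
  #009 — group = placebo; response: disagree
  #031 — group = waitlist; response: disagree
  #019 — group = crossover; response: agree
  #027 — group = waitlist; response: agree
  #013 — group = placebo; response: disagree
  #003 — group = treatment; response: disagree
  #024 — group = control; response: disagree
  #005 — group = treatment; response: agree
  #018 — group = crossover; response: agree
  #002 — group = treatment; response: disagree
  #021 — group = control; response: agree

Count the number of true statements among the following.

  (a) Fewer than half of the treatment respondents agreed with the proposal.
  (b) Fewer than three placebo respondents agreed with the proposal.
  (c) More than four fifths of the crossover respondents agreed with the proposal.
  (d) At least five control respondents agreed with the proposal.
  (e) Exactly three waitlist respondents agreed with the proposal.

(a) treatment: |A| = 6, |A ∩ B| = 2; needs |A ∩ B| < |A ∖ B| — true.
(b) placebo: |A| = 9, |A ∩ B| = 2; needs |A ∩ B| < 3 — true.
(c) crossover: |A| = 5, |A ∩ B| = 5; needs |A ∩ B| / |A| > 4/5 — true.
(d) control: |A| = 6, |A ∩ B| = 4; needs |A ∩ B| ≥ 5 — false.
(e) waitlist: |A| = 7, |A ∩ B| = 3; needs |A ∩ B| = 3 — true.

4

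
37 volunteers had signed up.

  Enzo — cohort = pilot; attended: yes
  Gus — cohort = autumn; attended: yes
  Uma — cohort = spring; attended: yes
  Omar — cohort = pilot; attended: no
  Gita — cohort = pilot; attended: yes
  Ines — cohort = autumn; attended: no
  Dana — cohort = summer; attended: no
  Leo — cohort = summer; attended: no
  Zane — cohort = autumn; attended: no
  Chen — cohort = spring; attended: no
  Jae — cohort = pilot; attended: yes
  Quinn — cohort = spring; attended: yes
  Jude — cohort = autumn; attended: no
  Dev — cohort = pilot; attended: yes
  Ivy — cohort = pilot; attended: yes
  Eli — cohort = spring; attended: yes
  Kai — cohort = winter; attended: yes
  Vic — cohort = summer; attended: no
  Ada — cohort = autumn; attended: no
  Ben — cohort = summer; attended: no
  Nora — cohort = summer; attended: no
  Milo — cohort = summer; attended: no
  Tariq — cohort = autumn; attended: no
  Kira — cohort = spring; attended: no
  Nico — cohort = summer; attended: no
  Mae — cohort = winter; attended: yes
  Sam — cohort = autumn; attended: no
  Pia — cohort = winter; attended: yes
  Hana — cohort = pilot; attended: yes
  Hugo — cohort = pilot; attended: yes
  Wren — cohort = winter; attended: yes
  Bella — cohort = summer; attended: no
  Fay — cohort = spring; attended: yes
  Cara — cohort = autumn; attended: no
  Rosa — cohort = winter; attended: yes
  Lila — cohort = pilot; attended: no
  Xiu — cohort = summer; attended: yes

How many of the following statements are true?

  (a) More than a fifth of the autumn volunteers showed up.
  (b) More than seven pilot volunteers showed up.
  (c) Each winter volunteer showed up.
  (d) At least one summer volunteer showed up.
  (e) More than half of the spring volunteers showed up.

(a) autumn: |A| = 8, |A ∩ B| = 1; needs |A ∩ B| / |A| > 1/5 — false.
(b) pilot: |A| = 9, |A ∩ B| = 7; needs |A ∩ B| > 7 — false.
(c) winter: |A| = 5, |A ∩ B| = 5; needs A ⊆ B, i.e. every element of A is in B (|A ∖ B| = 0) — true.
(d) summer: |A| = 9, |A ∩ B| = 1; needs A ∩ B ≠ ∅ (|A ∩ B| ≥ 1) — true.
(e) spring: |A| = 6, |A ∩ B| = 4; needs |A ∩ B| > |A ∖ B| — true.

3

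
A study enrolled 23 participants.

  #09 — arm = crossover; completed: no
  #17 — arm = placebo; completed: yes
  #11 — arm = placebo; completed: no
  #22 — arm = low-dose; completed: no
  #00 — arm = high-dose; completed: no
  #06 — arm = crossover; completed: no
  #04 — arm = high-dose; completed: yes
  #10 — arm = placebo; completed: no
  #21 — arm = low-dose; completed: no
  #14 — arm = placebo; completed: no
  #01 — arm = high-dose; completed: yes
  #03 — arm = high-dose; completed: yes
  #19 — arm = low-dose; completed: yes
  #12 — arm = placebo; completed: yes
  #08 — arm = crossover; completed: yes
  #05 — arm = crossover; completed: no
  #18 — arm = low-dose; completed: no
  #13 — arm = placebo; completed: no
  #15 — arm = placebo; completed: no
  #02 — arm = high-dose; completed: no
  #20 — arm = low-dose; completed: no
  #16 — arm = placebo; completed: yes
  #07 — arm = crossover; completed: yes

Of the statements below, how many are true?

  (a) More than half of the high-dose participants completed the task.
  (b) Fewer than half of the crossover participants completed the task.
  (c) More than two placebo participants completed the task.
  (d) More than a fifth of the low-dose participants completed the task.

3

(a) high-dose: |A| = 5, |A ∩ B| = 3; needs |A ∩ B| > |A ∖ B| — true.
(b) crossover: |A| = 5, |A ∩ B| = 2; needs |A ∩ B| < |A ∖ B| — true.
(c) placebo: |A| = 8, |A ∩ B| = 3; needs |A ∩ B| > 2 — true.
(d) low-dose: |A| = 5, |A ∩ B| = 1; needs |A ∩ B| / |A| > 1/5 — false.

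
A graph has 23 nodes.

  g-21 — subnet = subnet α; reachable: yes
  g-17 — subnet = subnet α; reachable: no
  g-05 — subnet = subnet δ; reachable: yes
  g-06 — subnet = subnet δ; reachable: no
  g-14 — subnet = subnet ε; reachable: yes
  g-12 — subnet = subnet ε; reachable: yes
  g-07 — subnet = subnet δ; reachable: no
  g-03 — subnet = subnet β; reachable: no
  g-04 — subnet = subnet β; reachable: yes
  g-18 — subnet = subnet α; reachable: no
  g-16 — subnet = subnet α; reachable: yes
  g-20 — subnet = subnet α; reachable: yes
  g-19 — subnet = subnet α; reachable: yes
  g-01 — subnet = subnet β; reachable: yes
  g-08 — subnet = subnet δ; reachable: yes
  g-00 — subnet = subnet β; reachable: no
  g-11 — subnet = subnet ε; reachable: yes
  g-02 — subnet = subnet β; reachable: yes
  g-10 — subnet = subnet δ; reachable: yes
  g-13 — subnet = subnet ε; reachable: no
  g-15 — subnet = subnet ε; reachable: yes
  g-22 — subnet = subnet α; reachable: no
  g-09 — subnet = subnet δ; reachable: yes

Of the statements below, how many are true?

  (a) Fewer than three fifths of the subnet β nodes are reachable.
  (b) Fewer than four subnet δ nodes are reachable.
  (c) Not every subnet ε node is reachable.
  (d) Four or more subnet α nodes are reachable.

(a) subnet β: |A| = 5, |A ∩ B| = 3; needs |A ∩ B| / |A| < 3/5 — false.
(b) subnet δ: |A| = 6, |A ∩ B| = 4; needs |A ∩ B| < 4 — false.
(c) subnet ε: |A| = 5, |A ∩ B| = 4; needs A ⊄ B (|A ∖ B| ≥ 1) — true.
(d) subnet α: |A| = 7, |A ∩ B| = 4; needs |A ∩ B| ≥ 4 — true.

2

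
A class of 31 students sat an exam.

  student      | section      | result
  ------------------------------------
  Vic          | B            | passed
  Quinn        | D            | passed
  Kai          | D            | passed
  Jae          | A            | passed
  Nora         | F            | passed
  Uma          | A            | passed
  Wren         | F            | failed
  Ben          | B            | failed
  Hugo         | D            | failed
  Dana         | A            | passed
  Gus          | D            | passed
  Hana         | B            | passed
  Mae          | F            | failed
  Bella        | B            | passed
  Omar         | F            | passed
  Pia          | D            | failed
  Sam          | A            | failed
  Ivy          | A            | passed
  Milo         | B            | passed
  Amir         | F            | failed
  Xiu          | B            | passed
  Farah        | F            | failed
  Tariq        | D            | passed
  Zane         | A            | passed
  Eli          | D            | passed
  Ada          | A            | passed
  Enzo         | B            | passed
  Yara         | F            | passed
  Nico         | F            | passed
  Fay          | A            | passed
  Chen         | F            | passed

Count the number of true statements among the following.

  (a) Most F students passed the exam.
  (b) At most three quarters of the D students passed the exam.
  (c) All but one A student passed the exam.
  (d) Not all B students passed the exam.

(a) F: |A| = 9, |A ∩ B| = 5; needs |A ∩ B| > |A ∖ B| — true.
(b) D: |A| = 7, |A ∩ B| = 5; needs |A ∩ B| / |A| ≤ 3/4 — true.
(c) A: |A| = 8, |A ∩ B| = 7; needs |A ∖ B| = 1 — true.
(d) B: |A| = 7, |A ∩ B| = 6; needs A ⊄ B (|A ∖ B| ≥ 1) — true.

4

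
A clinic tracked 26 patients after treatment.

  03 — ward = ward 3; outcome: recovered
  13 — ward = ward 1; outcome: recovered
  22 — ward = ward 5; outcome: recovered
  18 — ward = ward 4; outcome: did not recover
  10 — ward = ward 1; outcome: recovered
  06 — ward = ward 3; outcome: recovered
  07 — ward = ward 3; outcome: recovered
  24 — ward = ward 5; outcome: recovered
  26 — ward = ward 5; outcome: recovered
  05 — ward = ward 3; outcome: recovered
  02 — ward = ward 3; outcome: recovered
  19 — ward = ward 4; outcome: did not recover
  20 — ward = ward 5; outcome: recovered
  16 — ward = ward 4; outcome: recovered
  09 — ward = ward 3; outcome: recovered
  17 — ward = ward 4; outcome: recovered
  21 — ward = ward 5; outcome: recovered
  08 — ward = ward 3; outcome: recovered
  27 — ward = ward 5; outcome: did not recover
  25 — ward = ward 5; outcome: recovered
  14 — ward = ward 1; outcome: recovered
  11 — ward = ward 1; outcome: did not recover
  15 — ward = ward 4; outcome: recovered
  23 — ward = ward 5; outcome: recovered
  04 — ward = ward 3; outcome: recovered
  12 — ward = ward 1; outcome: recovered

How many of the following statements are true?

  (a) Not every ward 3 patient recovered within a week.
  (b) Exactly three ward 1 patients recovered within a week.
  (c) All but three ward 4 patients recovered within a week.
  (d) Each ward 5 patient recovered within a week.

0

(a) ward 3: |A| = 8, |A ∩ B| = 8; needs A ⊄ B (|A ∖ B| ≥ 1) — false.
(b) ward 1: |A| = 5, |A ∩ B| = 4; needs |A ∩ B| = 3 — false.
(c) ward 4: |A| = 5, |A ∩ B| = 3; needs |A ∖ B| = 3 — false.
(d) ward 5: |A| = 8, |A ∩ B| = 7; needs A ⊆ B, i.e. every element of A is in B (|A ∖ B| = 0) — false.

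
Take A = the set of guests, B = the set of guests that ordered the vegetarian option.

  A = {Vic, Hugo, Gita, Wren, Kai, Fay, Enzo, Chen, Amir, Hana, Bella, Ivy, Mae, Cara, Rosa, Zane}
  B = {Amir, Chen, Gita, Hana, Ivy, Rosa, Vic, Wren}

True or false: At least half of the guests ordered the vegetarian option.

True

Truth condition: |A ∩ B| ≥ |A ∖ B|.
|A| = 16, |A ∩ B| = 8, |A ∖ B| = 8.
8 = 8, so the statement is true.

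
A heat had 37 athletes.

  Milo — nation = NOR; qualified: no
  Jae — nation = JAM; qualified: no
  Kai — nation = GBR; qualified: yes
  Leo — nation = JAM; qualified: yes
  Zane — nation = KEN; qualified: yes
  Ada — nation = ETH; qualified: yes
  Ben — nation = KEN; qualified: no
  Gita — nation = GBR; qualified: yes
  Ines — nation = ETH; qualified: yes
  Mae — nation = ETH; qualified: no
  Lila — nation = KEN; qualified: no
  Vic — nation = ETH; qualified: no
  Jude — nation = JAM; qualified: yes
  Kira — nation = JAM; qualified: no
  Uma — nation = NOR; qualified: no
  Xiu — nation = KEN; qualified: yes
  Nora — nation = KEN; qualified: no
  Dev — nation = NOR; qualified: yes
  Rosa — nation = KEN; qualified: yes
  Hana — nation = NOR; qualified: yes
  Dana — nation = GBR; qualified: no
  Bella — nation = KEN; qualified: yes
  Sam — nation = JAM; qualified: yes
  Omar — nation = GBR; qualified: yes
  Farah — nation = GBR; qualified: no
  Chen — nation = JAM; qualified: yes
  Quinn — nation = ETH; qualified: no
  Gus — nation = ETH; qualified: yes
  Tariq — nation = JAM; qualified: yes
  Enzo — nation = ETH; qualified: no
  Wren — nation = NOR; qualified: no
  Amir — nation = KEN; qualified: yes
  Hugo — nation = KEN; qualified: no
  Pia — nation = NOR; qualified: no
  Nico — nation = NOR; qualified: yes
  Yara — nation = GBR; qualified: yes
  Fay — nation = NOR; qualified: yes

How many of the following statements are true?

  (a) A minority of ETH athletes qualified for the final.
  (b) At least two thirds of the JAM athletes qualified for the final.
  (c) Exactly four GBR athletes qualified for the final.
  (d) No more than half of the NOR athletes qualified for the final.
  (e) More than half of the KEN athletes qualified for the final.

(a) ETH: |A| = 7, |A ∩ B| = 3; needs |A ∩ B| < |A ∖ B| — true.
(b) JAM: |A| = 7, |A ∩ B| = 5; needs |A ∩ B| / |A| ≥ 2/3 — true.
(c) GBR: |A| = 6, |A ∩ B| = 4; needs |A ∩ B| = 4 — true.
(d) NOR: |A| = 8, |A ∩ B| = 4; needs |A ∩ B| ≤ |A ∖ B| — true.
(e) KEN: |A| = 9, |A ∩ B| = 5; needs |A ∩ B| > |A ∖ B| — true.

5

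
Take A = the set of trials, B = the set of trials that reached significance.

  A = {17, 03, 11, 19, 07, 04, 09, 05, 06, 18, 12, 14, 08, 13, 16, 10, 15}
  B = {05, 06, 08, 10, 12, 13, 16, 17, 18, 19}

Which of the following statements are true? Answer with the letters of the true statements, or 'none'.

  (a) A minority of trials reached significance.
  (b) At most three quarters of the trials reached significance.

|A| = 17, |A ∩ B| = 10, |A ∖ B| = 7.
(a) |A ∩ B| < |A ∖ B|: fails.
(b) |A ∩ B| / |A| ≤ 3/4: holds.

(b)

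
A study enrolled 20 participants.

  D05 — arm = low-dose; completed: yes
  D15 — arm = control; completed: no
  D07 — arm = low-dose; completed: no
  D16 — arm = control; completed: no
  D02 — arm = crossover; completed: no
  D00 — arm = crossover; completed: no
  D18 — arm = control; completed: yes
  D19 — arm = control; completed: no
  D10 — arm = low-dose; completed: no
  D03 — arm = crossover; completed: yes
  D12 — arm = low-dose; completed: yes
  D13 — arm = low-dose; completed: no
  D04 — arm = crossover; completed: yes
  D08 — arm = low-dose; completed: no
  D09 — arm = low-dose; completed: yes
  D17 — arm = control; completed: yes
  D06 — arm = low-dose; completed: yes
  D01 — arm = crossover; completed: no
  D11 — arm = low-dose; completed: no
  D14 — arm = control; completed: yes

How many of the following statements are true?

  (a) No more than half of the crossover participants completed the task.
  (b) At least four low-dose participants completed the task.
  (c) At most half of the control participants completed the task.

3

(a) crossover: |A| = 5, |A ∩ B| = 2; needs |A ∩ B| ≤ |A ∖ B| — true.
(b) low-dose: |A| = 9, |A ∩ B| = 4; needs |A ∩ B| ≥ 4 — true.
(c) control: |A| = 6, |A ∩ B| = 3; needs |A ∩ B| ≤ |A ∖ B| — true.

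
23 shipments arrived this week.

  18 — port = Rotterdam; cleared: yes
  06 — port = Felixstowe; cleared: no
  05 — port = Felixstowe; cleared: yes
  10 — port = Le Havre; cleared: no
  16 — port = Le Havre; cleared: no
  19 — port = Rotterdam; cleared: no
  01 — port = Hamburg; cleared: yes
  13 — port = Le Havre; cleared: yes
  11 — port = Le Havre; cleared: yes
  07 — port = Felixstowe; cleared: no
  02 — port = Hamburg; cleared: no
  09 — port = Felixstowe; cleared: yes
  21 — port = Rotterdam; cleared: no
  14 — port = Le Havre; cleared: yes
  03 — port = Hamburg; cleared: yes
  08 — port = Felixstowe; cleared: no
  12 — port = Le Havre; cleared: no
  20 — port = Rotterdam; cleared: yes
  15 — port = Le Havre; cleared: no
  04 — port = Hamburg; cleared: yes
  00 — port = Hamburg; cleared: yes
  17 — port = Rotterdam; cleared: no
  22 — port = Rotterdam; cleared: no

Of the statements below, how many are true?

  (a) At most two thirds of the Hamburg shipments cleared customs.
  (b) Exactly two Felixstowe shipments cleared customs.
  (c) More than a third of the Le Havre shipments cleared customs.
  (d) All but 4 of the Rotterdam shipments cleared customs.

(a) Hamburg: |A| = 5, |A ∩ B| = 4; needs |A ∩ B| / |A| ≤ 2/3 — false.
(b) Felixstowe: |A| = 5, |A ∩ B| = 2; needs |A ∩ B| = 2 — true.
(c) Le Havre: |A| = 7, |A ∩ B| = 3; needs |A ∩ B| / |A| > 1/3 — true.
(d) Rotterdam: |A| = 6, |A ∩ B| = 2; needs |A ∖ B| = 4 — true.

3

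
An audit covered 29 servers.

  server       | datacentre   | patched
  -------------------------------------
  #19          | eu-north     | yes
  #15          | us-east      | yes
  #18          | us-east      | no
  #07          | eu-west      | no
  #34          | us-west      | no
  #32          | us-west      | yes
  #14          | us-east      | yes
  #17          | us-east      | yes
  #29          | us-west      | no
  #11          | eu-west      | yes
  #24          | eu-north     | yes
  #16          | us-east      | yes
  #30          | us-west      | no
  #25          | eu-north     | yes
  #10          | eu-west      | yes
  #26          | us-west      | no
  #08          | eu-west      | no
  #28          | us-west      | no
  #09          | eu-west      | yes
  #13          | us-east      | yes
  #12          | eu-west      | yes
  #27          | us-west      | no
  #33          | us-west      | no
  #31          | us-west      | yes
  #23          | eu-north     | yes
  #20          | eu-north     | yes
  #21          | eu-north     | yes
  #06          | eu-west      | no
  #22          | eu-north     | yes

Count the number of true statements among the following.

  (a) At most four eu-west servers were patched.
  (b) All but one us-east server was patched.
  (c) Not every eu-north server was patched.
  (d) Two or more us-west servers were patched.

(a) eu-west: |A| = 7, |A ∩ B| = 4; needs |A ∩ B| ≤ 4 — true.
(b) us-east: |A| = 6, |A ∩ B| = 5; needs |A ∖ B| = 1 — true.
(c) eu-north: |A| = 7, |A ∩ B| = 7; needs A ⊄ B (|A ∖ B| ≥ 1) — false.
(d) us-west: |A| = 9, |A ∩ B| = 2; needs |A ∩ B| ≥ 2 — true.

3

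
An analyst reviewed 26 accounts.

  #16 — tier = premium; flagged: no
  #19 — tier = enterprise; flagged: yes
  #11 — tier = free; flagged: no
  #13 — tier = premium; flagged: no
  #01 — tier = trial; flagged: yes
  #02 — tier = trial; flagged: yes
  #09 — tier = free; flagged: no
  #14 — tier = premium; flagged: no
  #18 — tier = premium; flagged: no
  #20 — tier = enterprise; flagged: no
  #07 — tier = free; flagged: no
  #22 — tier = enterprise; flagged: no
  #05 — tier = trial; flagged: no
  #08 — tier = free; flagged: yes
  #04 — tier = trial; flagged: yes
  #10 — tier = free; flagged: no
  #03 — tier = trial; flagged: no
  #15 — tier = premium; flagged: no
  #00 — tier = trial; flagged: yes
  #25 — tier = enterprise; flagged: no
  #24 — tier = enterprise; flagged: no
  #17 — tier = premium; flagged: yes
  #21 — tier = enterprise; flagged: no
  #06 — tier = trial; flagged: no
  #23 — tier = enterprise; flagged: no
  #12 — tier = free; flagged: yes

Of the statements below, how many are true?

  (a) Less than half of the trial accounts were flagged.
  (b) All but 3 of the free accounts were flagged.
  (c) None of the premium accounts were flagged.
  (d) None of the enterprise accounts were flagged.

0

(a) trial: |A| = 7, |A ∩ B| = 4; needs |A ∩ B| < |A ∖ B| — false.
(b) free: |A| = 6, |A ∩ B| = 2; needs |A ∖ B| = 3 — false.
(c) premium: |A| = 6, |A ∩ B| = 1; needs A ∩ B = ∅ (|A ∩ B| = 0) — false.
(d) enterprise: |A| = 7, |A ∩ B| = 1; needs A ∩ B = ∅ (|A ∩ B| = 0) — false.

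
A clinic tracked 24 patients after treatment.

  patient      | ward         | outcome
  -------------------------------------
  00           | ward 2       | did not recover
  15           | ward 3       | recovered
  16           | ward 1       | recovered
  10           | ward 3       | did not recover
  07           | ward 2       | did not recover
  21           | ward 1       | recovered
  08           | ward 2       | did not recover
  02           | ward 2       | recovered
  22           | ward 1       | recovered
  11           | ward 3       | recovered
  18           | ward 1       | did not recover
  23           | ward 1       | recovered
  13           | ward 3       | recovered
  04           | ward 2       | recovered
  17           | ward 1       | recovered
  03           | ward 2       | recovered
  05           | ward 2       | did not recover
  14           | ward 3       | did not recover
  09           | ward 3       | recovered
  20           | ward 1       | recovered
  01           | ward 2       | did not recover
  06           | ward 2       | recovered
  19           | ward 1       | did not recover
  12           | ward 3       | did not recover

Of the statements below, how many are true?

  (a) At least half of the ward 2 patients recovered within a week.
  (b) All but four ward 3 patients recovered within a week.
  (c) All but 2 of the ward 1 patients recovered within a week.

1

(a) ward 2: |A| = 9, |A ∩ B| = 4; needs |A ∩ B| ≥ |A ∖ B| — false.
(b) ward 3: |A| = 7, |A ∩ B| = 4; needs |A ∖ B| = 4 — false.
(c) ward 1: |A| = 8, |A ∩ B| = 6; needs |A ∖ B| = 2 — true.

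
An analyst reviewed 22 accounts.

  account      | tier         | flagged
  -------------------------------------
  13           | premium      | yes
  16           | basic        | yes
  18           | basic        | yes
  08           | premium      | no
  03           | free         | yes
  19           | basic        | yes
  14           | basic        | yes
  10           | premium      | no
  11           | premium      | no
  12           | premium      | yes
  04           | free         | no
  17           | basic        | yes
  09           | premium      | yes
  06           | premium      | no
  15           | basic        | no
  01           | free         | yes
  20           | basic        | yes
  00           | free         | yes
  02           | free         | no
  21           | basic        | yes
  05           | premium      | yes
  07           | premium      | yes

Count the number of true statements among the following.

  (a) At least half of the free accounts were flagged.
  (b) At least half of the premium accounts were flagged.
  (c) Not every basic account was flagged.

(a) free: |A| = 5, |A ∩ B| = 3; needs |A ∩ B| ≥ |A ∖ B| — true.
(b) premium: |A| = 9, |A ∩ B| = 5; needs |A ∩ B| ≥ |A ∖ B| — true.
(c) basic: |A| = 8, |A ∩ B| = 7; needs A ⊄ B (|A ∖ B| ≥ 1) — true.

3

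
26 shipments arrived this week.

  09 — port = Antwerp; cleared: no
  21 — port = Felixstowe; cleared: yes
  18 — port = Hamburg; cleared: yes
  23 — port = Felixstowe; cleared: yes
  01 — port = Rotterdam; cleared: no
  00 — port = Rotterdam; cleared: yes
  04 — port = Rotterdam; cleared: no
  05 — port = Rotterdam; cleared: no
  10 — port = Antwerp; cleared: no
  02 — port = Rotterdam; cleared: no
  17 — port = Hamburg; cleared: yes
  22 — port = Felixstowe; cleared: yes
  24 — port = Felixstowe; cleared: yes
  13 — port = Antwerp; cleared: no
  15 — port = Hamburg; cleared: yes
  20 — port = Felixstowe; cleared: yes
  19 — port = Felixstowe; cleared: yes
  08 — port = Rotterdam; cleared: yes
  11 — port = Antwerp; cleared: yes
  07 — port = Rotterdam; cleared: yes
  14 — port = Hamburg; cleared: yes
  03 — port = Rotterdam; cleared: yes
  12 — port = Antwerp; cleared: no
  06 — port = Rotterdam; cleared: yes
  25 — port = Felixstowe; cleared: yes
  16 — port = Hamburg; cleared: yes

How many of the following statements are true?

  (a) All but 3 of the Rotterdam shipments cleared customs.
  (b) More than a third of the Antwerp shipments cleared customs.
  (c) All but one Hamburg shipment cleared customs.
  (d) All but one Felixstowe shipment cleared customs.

(a) Rotterdam: |A| = 9, |A ∩ B| = 5; needs |A ∖ B| = 3 — false.
(b) Antwerp: |A| = 5, |A ∩ B| = 1; needs |A ∩ B| / |A| > 1/3 — false.
(c) Hamburg: |A| = 5, |A ∩ B| = 5; needs |A ∖ B| = 1 — false.
(d) Felixstowe: |A| = 7, |A ∩ B| = 7; needs |A ∖ B| = 1 — false.

0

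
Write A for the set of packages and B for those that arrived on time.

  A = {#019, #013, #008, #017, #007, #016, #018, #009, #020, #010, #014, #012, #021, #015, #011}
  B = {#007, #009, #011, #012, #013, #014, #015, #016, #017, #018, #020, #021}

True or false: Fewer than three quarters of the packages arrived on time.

'Fewer than three quarters of the packages arrived on time' holds iff |A ∩ B| / |A| < 3/4.
|A| = 15, |A ∩ B| = 12, |A ∖ B| = 3.
|A ∩ B|/|A| = 12/15, so the statement is false.

False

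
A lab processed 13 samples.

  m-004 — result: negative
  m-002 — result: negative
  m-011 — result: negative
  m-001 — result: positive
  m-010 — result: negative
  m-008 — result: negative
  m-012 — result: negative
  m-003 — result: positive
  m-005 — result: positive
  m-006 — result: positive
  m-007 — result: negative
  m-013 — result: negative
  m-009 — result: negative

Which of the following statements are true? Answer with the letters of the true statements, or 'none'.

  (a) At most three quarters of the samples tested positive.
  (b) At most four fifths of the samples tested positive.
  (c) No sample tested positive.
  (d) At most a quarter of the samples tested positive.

(a), (b)

|A| = 13, |A ∩ B| = 4, |A ∖ B| = 9.
(a) |A ∩ B| / |A| ≤ 3/4: holds.
(b) |A ∩ B| / |A| ≤ 4/5: holds.
(c) A ∩ B = ∅ (|A ∩ B| = 0): fails.
(d) |A ∩ B| / |A| ≤ 1/4: fails.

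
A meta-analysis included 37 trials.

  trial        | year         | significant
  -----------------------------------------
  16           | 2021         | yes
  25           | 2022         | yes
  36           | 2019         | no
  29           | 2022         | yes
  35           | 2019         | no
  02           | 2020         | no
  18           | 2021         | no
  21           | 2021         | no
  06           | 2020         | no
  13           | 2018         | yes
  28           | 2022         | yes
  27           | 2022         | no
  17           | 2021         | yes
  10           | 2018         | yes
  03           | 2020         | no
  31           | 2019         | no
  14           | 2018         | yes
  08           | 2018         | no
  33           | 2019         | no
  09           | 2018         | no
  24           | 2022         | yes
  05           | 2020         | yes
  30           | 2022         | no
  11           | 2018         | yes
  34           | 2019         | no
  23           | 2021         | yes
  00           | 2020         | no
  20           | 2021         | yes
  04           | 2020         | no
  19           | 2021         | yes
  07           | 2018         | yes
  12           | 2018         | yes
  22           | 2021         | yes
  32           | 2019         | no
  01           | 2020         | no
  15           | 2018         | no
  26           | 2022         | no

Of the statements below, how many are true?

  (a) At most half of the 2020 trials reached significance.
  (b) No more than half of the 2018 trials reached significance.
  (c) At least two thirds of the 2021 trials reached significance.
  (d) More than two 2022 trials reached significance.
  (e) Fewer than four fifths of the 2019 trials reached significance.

(a) 2020: |A| = 7, |A ∩ B| = 1; needs |A ∩ B| ≤ |A ∖ B| — true.
(b) 2018: |A| = 9, |A ∩ B| = 6; needs |A ∩ B| ≤ |A ∖ B| — false.
(c) 2021: |A| = 8, |A ∩ B| = 6; needs |A ∩ B| / |A| ≥ 2/3 — true.
(d) 2022: |A| = 7, |A ∩ B| = 4; needs |A ∩ B| > 2 — true.
(e) 2019: |A| = 6, |A ∩ B| = 0; needs |A ∩ B| / |A| < 4/5 — true.

4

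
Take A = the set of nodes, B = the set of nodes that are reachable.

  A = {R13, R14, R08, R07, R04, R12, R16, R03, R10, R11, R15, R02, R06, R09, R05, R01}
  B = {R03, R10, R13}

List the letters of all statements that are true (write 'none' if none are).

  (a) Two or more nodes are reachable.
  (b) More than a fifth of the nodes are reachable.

|A| = 16, |A ∩ B| = 3, |A ∖ B| = 13.
(a) |A ∩ B| ≥ 2: holds.
(b) |A ∩ B| / |A| > 1/5: fails.

(a)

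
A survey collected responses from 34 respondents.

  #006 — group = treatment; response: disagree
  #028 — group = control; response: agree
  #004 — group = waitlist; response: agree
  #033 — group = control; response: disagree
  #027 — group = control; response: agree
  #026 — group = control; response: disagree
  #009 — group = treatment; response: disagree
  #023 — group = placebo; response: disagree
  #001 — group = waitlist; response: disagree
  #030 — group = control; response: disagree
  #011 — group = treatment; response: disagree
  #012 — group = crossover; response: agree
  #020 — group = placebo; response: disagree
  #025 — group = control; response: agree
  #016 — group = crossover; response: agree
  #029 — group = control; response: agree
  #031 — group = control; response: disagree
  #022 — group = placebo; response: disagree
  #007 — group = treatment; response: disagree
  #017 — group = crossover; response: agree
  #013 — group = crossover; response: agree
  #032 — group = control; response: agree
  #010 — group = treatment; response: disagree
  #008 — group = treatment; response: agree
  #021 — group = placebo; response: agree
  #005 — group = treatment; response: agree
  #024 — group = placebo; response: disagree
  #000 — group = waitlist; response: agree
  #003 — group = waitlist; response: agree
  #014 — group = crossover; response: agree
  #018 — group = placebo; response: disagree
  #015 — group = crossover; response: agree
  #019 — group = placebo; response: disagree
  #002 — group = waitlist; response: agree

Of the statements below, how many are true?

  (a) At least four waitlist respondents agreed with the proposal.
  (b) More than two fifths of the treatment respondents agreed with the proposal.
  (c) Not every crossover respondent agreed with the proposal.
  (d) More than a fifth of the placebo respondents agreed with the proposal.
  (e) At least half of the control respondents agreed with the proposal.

2

(a) waitlist: |A| = 5, |A ∩ B| = 4; needs |A ∩ B| ≥ 4 — true.
(b) treatment: |A| = 7, |A ∩ B| = 2; needs |A ∩ B| / |A| > 2/5 — false.
(c) crossover: |A| = 6, |A ∩ B| = 6; needs A ⊄ B (|A ∖ B| ≥ 1) — false.
(d) placebo: |A| = 7, |A ∩ B| = 1; needs |A ∩ B| / |A| > 1/5 — false.
(e) control: |A| = 9, |A ∩ B| = 5; needs |A ∩ B| ≥ |A ∖ B| — true.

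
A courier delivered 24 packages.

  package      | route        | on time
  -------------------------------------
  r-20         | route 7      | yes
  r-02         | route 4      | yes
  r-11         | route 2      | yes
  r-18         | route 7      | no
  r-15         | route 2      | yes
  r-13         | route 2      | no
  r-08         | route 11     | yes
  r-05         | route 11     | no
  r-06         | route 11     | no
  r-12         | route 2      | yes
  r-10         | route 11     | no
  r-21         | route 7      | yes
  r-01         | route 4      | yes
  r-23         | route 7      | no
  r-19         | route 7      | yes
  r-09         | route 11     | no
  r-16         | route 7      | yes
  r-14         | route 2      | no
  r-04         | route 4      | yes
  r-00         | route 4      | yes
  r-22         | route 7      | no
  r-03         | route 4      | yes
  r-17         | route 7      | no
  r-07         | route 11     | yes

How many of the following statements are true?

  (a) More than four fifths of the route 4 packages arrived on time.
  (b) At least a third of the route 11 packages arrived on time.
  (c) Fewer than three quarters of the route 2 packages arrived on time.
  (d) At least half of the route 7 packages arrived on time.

4

(a) route 4: |A| = 5, |A ∩ B| = 5; needs |A ∩ B| / |A| > 4/5 — true.
(b) route 11: |A| = 6, |A ∩ B| = 2; needs |A ∩ B| / |A| ≥ 1/3 — true.
(c) route 2: |A| = 5, |A ∩ B| = 3; needs |A ∩ B| / |A| < 3/4 — true.
(d) route 7: |A| = 8, |A ∩ B| = 4; needs |A ∩ B| ≥ |A ∖ B| — true.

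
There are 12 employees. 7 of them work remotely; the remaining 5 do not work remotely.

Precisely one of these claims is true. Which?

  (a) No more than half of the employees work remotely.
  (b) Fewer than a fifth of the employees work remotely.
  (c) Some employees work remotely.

|A| = 12, |A ∩ B| = 7, |A ∖ B| = 5.
(a) requires |A ∩ B| ≤ |A ∖ B|: false.
(b) requires |A ∩ B| / |A| < 1/5: false.
(c) requires A ∩ B ≠ ∅ (|A ∩ B| ≥ 1): true.

(c)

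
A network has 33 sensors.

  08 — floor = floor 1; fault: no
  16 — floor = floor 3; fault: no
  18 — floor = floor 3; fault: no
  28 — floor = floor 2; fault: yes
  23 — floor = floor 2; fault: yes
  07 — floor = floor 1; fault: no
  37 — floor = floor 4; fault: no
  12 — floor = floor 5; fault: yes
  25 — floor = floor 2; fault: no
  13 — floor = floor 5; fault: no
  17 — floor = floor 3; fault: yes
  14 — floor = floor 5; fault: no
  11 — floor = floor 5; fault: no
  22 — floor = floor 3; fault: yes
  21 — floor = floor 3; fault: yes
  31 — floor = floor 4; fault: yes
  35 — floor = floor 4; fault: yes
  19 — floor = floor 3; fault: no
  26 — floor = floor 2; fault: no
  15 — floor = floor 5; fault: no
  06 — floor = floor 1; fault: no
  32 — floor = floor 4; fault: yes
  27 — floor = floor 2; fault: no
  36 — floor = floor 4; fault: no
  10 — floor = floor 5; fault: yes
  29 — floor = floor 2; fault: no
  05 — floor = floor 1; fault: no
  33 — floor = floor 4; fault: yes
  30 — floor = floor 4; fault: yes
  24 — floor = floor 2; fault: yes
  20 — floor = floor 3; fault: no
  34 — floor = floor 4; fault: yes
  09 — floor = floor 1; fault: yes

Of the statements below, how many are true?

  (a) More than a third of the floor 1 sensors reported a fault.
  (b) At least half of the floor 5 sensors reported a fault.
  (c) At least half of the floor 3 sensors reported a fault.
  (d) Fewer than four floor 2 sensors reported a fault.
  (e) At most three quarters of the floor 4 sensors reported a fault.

(a) floor 1: |A| = 5, |A ∩ B| = 1; needs |A ∩ B| / |A| > 1/3 — false.
(b) floor 5: |A| = 6, |A ∩ B| = 2; needs |A ∩ B| ≥ |A ∖ B| — false.
(c) floor 3: |A| = 7, |A ∩ B| = 3; needs |A ∩ B| ≥ |A ∖ B| — false.
(d) floor 2: |A| = 7, |A ∩ B| = 3; needs |A ∩ B| < 4 — true.
(e) floor 4: |A| = 8, |A ∩ B| = 6; needs |A ∩ B| / |A| ≤ 3/4 — true.

2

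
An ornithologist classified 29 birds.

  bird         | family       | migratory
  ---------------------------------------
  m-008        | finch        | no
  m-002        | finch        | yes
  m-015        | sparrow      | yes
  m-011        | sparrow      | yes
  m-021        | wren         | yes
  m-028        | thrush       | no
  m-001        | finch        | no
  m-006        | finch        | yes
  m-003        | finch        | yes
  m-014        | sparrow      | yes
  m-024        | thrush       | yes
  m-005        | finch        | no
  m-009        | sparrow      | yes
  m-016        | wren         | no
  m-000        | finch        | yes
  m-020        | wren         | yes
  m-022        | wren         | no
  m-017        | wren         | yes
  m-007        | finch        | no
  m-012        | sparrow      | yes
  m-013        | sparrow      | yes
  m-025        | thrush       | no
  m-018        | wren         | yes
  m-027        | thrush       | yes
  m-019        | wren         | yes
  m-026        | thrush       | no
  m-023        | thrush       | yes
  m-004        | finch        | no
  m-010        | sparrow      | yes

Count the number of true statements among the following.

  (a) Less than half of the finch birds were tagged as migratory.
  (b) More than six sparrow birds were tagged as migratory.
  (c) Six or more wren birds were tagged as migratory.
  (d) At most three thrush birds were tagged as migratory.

3

(a) finch: |A| = 9, |A ∩ B| = 4; needs |A ∩ B| < |A ∖ B| — true.
(b) sparrow: |A| = 7, |A ∩ B| = 7; needs |A ∩ B| > 6 — true.
(c) wren: |A| = 7, |A ∩ B| = 5; needs |A ∩ B| ≥ 6 — false.
(d) thrush: |A| = 6, |A ∩ B| = 3; needs |A ∩ B| ≤ 3 — true.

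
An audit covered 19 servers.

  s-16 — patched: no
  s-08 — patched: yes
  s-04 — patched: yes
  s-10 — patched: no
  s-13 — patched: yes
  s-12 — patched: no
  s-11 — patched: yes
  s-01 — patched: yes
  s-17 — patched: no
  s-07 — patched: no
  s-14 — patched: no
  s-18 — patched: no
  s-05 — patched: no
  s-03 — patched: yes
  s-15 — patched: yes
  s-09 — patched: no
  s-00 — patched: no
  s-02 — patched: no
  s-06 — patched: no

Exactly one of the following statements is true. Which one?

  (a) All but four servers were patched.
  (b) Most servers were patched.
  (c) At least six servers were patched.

(c)

|A| = 19, |A ∩ B| = 7, |A ∖ B| = 12.
(a) requires |A ∖ B| = 4: false.
(b) requires |A ∩ B| > |A ∖ B|: false.
(c) requires |A ∩ B| ≥ 6: true.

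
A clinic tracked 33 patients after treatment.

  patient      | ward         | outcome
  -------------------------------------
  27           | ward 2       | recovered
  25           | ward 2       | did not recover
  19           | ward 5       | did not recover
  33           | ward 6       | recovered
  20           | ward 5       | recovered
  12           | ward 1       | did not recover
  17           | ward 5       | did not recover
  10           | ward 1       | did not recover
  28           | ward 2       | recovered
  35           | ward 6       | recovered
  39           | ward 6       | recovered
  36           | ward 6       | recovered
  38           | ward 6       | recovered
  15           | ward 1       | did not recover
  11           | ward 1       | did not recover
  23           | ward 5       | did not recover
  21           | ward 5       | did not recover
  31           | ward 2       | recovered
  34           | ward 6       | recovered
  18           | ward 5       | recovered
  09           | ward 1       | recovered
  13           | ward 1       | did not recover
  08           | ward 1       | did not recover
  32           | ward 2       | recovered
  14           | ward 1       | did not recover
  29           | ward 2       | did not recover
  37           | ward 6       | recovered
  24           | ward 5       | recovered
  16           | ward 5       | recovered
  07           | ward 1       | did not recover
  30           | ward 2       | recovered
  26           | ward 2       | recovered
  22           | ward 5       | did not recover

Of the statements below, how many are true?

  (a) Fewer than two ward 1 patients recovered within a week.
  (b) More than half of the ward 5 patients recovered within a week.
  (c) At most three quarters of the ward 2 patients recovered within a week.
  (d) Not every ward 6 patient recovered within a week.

(a) ward 1: |A| = 9, |A ∩ B| = 1; needs |A ∩ B| < 2 — true.
(b) ward 5: |A| = 9, |A ∩ B| = 4; needs |A ∩ B| > |A ∖ B| — false.
(c) ward 2: |A| = 8, |A ∩ B| = 6; needs |A ∩ B| / |A| ≤ 3/4 — true.
(d) ward 6: |A| = 7, |A ∩ B| = 7; needs A ⊄ B (|A ∖ B| ≥ 1) — false.

2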